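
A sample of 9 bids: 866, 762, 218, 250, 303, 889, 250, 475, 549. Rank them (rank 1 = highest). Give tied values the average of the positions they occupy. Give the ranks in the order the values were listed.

2, 3, 9, 7.5, 6, 1, 7.5, 5, 4

Sorted (descending): 889, 866, 762, 549, 475, 303, 250, 250, 218
The 2 values of 250 occupy positions 7–8 → average rank (7+8)/2 = 7.5.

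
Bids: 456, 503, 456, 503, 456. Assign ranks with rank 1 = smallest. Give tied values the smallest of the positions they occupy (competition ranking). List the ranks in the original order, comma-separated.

1, 4, 1, 4, 1

Sorted (ascending): 456, 456, 456, 503, 503
The 3 values of 456 occupy positions 1–3 → each gets rank 1.
The 2 values of 503 occupy positions 4–5 → each gets rank 4.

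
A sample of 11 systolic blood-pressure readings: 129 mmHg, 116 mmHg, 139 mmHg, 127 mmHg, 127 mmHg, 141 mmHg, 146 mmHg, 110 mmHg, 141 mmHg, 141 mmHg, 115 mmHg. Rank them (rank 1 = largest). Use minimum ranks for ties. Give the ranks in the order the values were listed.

Sorted (descending): 146, 141, 141, 141, 139, 129, 127, 127, 116, 115, 110
The 3 values of 141 occupy positions 2–4 → each gets rank 2.
The 2 values of 127 occupy positions 7–8 → each gets rank 7.

6, 9, 5, 7, 7, 2, 1, 11, 2, 2, 10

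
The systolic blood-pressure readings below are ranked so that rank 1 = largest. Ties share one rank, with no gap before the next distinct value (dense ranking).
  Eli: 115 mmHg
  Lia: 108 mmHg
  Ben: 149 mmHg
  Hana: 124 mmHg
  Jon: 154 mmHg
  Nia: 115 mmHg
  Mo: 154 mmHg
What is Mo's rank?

Sorted (descending): 154, 154, 149, 124, 115, 115, 108
The 2 values of 154 share dense rank 1.
The 2 values of 115 share dense rank 4.
Remaining distinct values take the next consecutive integers.
Mo has value 154 mmHg → rank 1.

1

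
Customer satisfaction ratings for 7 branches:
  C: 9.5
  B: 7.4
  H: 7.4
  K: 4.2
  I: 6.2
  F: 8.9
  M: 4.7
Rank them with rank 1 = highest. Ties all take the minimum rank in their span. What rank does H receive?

3

Sorted (descending): 9.5, 8.9, 7.4, 7.4, 6.2, 4.7, 4.2
The 2 values of 7.4 occupy positions 3–4 → each gets rank 3.
H has value 7.4 → rank 3.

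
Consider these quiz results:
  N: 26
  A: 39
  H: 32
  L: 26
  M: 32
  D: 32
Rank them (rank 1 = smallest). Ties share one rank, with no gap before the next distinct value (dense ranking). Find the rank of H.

Sorted (ascending): 26, 26, 32, 32, 32, 39
The 2 values of 26 share dense rank 1.
The 3 values of 32 share dense rank 2.
Remaining distinct values take the next consecutive integers.
H has value 32 → rank 2.

2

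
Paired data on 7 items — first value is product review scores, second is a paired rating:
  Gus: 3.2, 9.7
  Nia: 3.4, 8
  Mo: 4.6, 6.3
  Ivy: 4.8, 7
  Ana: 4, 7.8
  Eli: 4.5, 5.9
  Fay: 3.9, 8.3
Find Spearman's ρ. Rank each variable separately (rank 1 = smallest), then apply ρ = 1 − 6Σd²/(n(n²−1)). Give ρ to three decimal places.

Ranks of variable 1: 1, 2, 6, 7, 4, 5, 3
Ranks of variable 2: 7, 5, 2, 3, 4, 1, 6
d = r₁ − r₂: -6, -3, 4, 4, 0, 4, -3
d²: 36, 9, 16, 16, 0, 16, 9; Σd² = 102
ρ = 1 − 6·102/(7·48) = 1 − 612/336 = -0.821

-0.821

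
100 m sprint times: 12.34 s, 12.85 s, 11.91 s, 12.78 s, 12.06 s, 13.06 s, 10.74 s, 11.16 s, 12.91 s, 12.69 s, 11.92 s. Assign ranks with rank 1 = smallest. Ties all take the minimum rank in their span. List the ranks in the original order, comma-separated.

Sorted (ascending): 10.74, 11.16, 11.91, 11.92, 12.06, 12.34, 12.69, 12.78, 12.85, 12.91, 13.06
No ties — each value takes its position as its rank.

6, 9, 3, 8, 5, 11, 1, 2, 10, 7, 4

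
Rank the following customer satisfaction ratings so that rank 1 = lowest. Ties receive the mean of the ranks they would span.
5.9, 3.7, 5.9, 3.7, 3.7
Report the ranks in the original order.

4.5, 2, 4.5, 2, 2

Sorted (ascending): 3.7, 3.7, 3.7, 5.9, 5.9
The 3 values of 3.7 occupy positions 1–3 → average rank 2.
The 2 values of 5.9 occupy positions 4–5 → average rank (4+5)/2 = 4.5.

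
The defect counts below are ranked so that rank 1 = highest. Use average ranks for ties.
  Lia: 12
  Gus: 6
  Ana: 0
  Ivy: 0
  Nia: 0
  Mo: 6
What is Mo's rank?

2.5

Sorted (descending): 12, 6, 6, 0, 0, 0
The 2 values of 6 occupy positions 2–3 → average rank (2+3)/2 = 2.5.
The 3 values of 0 occupy positions 4–6 → average rank 5.
Mo has value 6 → rank 2.5.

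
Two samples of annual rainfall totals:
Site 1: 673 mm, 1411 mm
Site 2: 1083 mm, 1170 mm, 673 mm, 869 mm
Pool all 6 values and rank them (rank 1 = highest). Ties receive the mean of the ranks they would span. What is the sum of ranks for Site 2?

14.5

Sorted (descending): 1411, 1170, 1083, 869, 673, 673
The 2 values of 673 occupy positions 5–6 → average rank (5+6)/2 = 5.5.
Site 2 values → pooled ranks: 1083→3, 1170→2, 673→5.5, 869→4
Rank sum = 3 + 2 + 5.5 + 4 = 14.5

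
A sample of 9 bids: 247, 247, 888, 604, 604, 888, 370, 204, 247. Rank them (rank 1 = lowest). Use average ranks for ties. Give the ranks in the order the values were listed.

3, 3, 8.5, 6.5, 6.5, 8.5, 5, 1, 3

Sorted (ascending): 204, 247, 247, 247, 370, 604, 604, 888, 888
The 3 values of 247 occupy positions 2–4 → average rank 3.
The 2 values of 604 occupy positions 6–7 → average rank (6+7)/2 = 6.5.
The 2 values of 888 occupy positions 8–9 → average rank (8+9)/2 = 8.5.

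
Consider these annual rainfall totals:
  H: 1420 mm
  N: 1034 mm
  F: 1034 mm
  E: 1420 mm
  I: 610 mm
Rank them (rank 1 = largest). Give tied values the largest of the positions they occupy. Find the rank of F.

Sorted (descending): 1420, 1420, 1034, 1034, 610
The 2 values of 1420 occupy positions 1–2 → each gets rank 2.
The 2 values of 1034 occupy positions 3–4 → each gets rank 4.
F has value 1034 mm → rank 4.

4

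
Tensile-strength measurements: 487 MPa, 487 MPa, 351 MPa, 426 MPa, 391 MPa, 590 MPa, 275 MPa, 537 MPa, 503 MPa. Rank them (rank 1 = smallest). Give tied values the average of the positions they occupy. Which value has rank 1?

275

Sorted (ascending): 275, 351, 391, 426, 487, 487, 503, 537, 590
The 2 values of 487 occupy positions 5–6 → average rank (5+6)/2 = 5.5.
Rank 1 → value 275.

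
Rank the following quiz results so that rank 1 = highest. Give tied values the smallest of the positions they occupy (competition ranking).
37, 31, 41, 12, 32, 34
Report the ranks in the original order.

2, 5, 1, 6, 4, 3

Sorted (descending): 41, 37, 34, 32, 31, 12
No ties — each value takes its position as its rank.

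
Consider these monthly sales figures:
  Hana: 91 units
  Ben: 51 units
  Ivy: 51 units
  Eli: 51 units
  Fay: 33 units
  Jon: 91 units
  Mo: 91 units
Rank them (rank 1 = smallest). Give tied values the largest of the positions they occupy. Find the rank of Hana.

Sorted (ascending): 33, 51, 51, 51, 91, 91, 91
The 3 values of 51 occupy positions 2–4 → each gets rank 4.
The 3 values of 91 occupy positions 5–7 → each gets rank 7.
Hana has value 91 units → rank 7.

7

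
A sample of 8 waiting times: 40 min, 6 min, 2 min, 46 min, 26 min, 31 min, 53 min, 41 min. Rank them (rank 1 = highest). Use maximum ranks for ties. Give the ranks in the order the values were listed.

4, 7, 8, 2, 6, 5, 1, 3

Sorted (descending): 53, 46, 41, 40, 31, 26, 6, 2
No ties — each value takes its position as its rank.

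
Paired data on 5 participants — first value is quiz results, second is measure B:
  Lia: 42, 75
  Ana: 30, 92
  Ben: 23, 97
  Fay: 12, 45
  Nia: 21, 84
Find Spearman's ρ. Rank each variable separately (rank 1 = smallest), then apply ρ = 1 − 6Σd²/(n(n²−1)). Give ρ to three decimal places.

Ranks of variable 1: 5, 4, 3, 1, 2
Ranks of variable 2: 2, 4, 5, 1, 3
d = r₁ − r₂: 3, 0, -2, 0, -1
d²: 9, 0, 4, 0, 1; Σd² = 14
ρ = 1 − 6·14/(5·24) = 1 − 84/120 = 0.300

0.300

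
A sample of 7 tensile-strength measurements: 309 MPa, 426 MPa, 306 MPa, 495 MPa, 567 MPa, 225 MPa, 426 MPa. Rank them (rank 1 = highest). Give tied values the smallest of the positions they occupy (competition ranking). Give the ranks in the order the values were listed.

5, 3, 6, 2, 1, 7, 3

Sorted (descending): 567, 495, 426, 426, 309, 306, 225
The 2 values of 426 occupy positions 3–4 → each gets rank 3.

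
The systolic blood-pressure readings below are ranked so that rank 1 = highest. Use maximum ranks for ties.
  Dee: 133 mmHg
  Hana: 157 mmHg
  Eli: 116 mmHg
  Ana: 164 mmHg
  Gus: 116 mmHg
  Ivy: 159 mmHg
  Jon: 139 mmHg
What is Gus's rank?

Sorted (descending): 164, 159, 157, 139, 133, 116, 116
The 2 values of 116 occupy positions 6–7 → each gets rank 7.
Gus has value 116 mmHg → rank 7.

7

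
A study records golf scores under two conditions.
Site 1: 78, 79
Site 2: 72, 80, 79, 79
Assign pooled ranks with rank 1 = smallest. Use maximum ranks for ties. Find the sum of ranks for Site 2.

Sorted (ascending): 72, 78, 79, 79, 79, 80
The 3 values of 79 occupy positions 3–5 → each gets rank 5.
Site 2 values → pooled ranks: 72→1, 80→6, 79→5, 79→5
Rank sum = 1 + 6 + 5 + 5 = 17

17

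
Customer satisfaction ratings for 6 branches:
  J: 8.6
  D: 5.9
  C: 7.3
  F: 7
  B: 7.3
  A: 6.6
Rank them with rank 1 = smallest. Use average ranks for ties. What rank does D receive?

Sorted (ascending): 5.9, 6.6, 7, 7.3, 7.3, 8.6
The 2 values of 7.3 occupy positions 4–5 → average rank (4+5)/2 = 4.5.
D has value 5.9 → rank 1.

1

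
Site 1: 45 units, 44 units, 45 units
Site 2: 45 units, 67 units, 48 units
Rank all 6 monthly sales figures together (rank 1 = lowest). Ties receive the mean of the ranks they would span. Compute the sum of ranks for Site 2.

Sorted (ascending): 44, 45, 45, 45, 48, 67
The 3 values of 45 occupy positions 2–4 → average rank 3.
Site 2 values → pooled ranks: 45→3, 67→6, 48→5
Rank sum = 3 + 6 + 5 = 14

14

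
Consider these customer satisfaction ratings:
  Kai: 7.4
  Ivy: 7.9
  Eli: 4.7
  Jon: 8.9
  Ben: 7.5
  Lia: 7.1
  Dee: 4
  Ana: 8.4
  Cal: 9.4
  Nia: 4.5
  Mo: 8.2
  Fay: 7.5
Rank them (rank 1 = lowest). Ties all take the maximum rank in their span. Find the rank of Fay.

7

Sorted (ascending): 4, 4.5, 4.7, 7.1, 7.4, 7.5, 7.5, 7.9, 8.2, 8.4, 8.9, 9.4
The 2 values of 7.5 occupy positions 6–7 → each gets rank 7.
Fay has value 7.5 → rank 7.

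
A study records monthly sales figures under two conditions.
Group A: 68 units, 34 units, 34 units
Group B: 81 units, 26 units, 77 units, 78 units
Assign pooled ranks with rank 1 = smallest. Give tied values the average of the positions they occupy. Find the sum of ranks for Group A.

Sorted (ascending): 26, 34, 34, 68, 77, 78, 81
The 2 values of 34 occupy positions 2–3 → average rank (2+3)/2 = 2.5.
Group A values → pooled ranks: 68→4, 34→2.5, 34→2.5
Rank sum = 4 + 2.5 + 2.5 = 9

9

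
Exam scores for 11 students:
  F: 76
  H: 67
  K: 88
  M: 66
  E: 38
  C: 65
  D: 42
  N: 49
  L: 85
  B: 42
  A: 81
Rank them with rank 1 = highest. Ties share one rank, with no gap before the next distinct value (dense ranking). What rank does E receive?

Sorted (descending): 88, 85, 81, 76, 67, 66, 65, 49, 42, 42, 38
The 2 values of 42 share dense rank 9.
Remaining distinct values take the next consecutive integers.
E has value 38 → rank 10.

10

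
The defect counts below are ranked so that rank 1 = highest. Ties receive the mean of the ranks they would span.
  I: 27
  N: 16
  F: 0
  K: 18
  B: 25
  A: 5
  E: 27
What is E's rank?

1.5

Sorted (descending): 27, 27, 25, 18, 16, 5, 0
The 2 values of 27 occupy positions 1–2 → average rank (1+2)/2 = 1.5.
E has value 27 → rank 1.5.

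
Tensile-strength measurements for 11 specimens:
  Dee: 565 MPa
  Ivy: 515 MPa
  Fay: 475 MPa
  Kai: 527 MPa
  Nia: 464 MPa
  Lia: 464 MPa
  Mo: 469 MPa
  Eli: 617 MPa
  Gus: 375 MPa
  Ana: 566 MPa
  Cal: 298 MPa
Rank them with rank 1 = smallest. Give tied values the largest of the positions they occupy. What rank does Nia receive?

Sorted (ascending): 298, 375, 464, 464, 469, 475, 515, 527, 565, 566, 617
The 2 values of 464 occupy positions 3–4 → each gets rank 4.
Nia has value 464 MPa → rank 4.

4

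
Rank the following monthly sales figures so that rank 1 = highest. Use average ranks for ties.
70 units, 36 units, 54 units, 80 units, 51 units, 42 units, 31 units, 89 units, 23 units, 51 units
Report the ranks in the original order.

Sorted (descending): 89, 80, 70, 54, 51, 51, 42, 36, 31, 23
The 2 values of 51 occupy positions 5–6 → average rank (5+6)/2 = 5.5.

3, 8, 4, 2, 5.5, 7, 9, 1, 10, 5.5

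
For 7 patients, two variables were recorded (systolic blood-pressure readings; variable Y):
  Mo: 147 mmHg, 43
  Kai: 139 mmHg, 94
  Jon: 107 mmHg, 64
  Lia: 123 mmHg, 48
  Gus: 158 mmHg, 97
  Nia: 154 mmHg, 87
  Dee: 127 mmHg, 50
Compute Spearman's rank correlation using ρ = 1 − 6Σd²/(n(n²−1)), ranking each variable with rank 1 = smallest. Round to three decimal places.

Ranks of variable 1: 5, 4, 1, 2, 7, 6, 3
Ranks of variable 2: 1, 6, 4, 2, 7, 5, 3
d = r₁ − r₂: 4, -2, -3, 0, 0, 1, 0
d²: 16, 4, 9, 0, 0, 1, 0; Σd² = 30
ρ = 1 − 6·30/(7·48) = 1 − 180/336 = 0.464

0.464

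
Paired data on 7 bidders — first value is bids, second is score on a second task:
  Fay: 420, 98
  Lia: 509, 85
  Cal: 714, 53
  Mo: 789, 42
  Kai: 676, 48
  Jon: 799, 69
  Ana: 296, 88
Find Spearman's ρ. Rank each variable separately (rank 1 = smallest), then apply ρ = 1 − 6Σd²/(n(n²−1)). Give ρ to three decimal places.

-0.714

Ranks of variable 1: 2, 3, 5, 6, 4, 7, 1
Ranks of variable 2: 7, 5, 3, 1, 2, 4, 6
d = r₁ − r₂: -5, -2, 2, 5, 2, 3, -5
d²: 25, 4, 4, 25, 4, 9, 25; Σd² = 96
ρ = 1 − 6·96/(7·48) = 1 − 576/336 = -0.714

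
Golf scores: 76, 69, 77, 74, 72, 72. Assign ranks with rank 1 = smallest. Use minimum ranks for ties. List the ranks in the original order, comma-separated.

5, 1, 6, 4, 2, 2

Sorted (ascending): 69, 72, 72, 74, 76, 77
The 2 values of 72 occupy positions 2–3 → each gets rank 2.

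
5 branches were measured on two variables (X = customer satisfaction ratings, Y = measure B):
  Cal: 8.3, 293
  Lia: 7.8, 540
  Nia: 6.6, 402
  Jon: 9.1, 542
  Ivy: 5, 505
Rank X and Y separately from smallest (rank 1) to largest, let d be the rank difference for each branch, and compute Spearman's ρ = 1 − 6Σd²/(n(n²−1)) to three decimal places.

0.300

Ranks of variable 1: 4, 3, 2, 5, 1
Ranks of variable 2: 1, 4, 2, 5, 3
d = r₁ − r₂: 3, -1, 0, 0, -2
d²: 9, 1, 0, 0, 4; Σd² = 14
ρ = 1 − 6·14/(5·24) = 1 − 84/120 = 0.300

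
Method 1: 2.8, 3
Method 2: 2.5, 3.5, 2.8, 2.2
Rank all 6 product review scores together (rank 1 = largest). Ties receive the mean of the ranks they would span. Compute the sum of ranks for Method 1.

5.5

Sorted (descending): 3.5, 3, 2.8, 2.8, 2.5, 2.2
The 2 values of 2.8 occupy positions 3–4 → average rank (3+4)/2 = 3.5.
Method 1 values → pooled ranks: 2.8→3.5, 3→2
Rank sum = 3.5 + 2 = 5.5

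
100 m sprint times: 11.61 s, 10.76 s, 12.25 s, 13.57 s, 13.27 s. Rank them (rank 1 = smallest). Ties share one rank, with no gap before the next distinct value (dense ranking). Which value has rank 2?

Sorted (ascending): 10.76, 11.61, 12.25, 13.27, 13.57
No ties — each value takes its position as its rank.
Rank 2 → value 11.61.

11.61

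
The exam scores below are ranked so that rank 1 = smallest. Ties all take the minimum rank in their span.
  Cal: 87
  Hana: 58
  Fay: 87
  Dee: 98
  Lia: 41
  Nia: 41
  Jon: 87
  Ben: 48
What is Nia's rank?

1

Sorted (ascending): 41, 41, 48, 58, 87, 87, 87, 98
The 2 values of 41 occupy positions 1–2 → each gets rank 1.
The 3 values of 87 occupy positions 5–7 → each gets rank 5.
Nia has value 41 → rank 1.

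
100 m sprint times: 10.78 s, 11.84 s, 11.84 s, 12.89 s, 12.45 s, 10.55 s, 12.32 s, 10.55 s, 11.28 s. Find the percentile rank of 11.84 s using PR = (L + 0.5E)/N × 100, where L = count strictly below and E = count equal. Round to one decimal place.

55.6

N = 9.
Strictly below 11.84: 4. Equal to 11.84: 2.
PR = (4 + 0.5·2)/9 × 100 = 55.6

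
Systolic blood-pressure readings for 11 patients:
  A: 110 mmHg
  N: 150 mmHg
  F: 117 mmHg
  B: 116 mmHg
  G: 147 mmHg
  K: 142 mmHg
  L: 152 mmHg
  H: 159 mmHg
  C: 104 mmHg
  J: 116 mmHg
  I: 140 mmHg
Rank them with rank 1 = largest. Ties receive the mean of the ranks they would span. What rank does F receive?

Sorted (descending): 159, 152, 150, 147, 142, 140, 117, 116, 116, 110, 104
The 2 values of 116 occupy positions 8–9 → average rank (8+9)/2 = 8.5.
F has value 117 mmHg → rank 7.

7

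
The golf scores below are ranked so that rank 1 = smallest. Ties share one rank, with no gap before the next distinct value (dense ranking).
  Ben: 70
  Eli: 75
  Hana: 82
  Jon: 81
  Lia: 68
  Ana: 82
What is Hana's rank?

5

Sorted (ascending): 68, 70, 75, 81, 82, 82
The 2 values of 82 share dense rank 5.
Remaining distinct values take the next consecutive integers.
Hana has value 82 → rank 5.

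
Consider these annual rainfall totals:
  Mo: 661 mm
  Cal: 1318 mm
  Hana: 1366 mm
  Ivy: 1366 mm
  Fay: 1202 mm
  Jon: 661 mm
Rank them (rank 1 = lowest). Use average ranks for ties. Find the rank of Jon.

Sorted (ascending): 661, 661, 1202, 1318, 1366, 1366
The 2 values of 661 occupy positions 1–2 → average rank (1+2)/2 = 1.5.
The 2 values of 1366 occupy positions 5–6 → average rank (5+6)/2 = 5.5.
Jon has value 661 mm → rank 1.5.

1.5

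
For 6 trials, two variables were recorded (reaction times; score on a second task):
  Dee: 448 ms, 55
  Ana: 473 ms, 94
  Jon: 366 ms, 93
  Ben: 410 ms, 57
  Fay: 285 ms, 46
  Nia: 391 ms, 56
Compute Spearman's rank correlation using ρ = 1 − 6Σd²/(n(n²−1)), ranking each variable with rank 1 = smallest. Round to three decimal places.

0.486

Ranks of variable 1: 5, 6, 2, 4, 1, 3
Ranks of variable 2: 2, 6, 5, 4, 1, 3
d = r₁ − r₂: 3, 0, -3, 0, 0, 0
d²: 9, 0, 9, 0, 0, 0; Σd² = 18
ρ = 1 − 6·18/(6·35) = 1 − 108/210 = 0.486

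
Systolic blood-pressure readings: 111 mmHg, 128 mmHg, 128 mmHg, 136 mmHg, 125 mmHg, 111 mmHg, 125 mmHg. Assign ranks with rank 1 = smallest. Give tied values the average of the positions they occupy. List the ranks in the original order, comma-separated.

Sorted (ascending): 111, 111, 125, 125, 128, 128, 136
The 2 values of 111 occupy positions 1–2 → average rank (1+2)/2 = 1.5.
The 2 values of 125 occupy positions 3–4 → average rank (3+4)/2 = 3.5.
The 2 values of 128 occupy positions 5–6 → average rank (5+6)/2 = 5.5.

1.5, 5.5, 5.5, 7, 3.5, 1.5, 3.5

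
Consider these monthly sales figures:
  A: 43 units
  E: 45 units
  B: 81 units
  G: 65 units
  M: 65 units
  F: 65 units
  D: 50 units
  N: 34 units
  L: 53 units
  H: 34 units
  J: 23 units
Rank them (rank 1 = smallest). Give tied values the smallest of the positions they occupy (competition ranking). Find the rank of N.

2

Sorted (ascending): 23, 34, 34, 43, 45, 50, 53, 65, 65, 65, 81
The 2 values of 34 occupy positions 2–3 → each gets rank 2.
The 3 values of 65 occupy positions 8–10 → each gets rank 8.
N has value 34 units → rank 2.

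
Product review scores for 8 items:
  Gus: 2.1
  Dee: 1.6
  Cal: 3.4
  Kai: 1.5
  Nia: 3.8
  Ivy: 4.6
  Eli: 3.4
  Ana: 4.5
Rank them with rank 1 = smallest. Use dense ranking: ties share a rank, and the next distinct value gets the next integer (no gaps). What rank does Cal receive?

4

Sorted (ascending): 1.5, 1.6, 2.1, 3.4, 3.4, 3.8, 4.5, 4.6
The 2 values of 3.4 share dense rank 4.
Remaining distinct values take the next consecutive integers.
Cal has value 3.4 → rank 4.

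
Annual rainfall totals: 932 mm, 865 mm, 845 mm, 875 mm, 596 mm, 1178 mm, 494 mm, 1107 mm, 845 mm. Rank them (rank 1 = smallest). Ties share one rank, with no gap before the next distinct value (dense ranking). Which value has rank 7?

Sorted (ascending): 494, 596, 845, 845, 865, 875, 932, 1107, 1178
The 2 values of 845 share dense rank 3.
Remaining distinct values take the next consecutive integers.
Rank 7 → value 1107.

1107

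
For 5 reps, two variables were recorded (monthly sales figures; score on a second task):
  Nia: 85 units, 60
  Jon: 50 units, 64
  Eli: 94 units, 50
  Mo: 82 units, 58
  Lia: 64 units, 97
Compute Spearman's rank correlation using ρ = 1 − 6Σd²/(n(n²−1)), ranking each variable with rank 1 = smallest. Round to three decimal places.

Ranks of variable 1: 4, 1, 5, 3, 2
Ranks of variable 2: 3, 4, 1, 2, 5
d = r₁ − r₂: 1, -3, 4, 1, -3
d²: 1, 9, 16, 1, 9; Σd² = 36
ρ = 1 − 6·36/(5·24) = 1 − 216/120 = -0.800

-0.800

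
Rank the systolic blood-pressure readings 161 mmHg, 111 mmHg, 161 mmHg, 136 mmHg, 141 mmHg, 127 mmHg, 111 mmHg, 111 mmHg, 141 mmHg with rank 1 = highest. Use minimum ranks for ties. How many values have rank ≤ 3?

Sorted (descending): 161, 161, 141, 141, 136, 127, 111, 111, 111
The 2 values of 161 occupy positions 1–2 → each gets rank 1.
The 2 values of 141 occupy positions 3–4 → each gets rank 3.
The 3 values of 111 occupy positions 7–9 → each gets rank 7.
Ranks ≤ 3: {1, 1, 3, 3} → 4 values.

4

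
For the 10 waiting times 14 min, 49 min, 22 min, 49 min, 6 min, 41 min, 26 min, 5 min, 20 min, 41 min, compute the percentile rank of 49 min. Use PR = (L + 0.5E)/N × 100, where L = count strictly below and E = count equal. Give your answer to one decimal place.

N = 10.
Strictly below 49: 8. Equal to 49: 2.
PR = (8 + 0.5·2)/10 × 100 = 90.0

90.0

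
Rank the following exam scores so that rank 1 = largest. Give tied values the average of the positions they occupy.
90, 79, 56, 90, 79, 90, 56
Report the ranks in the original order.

2, 4.5, 6.5, 2, 4.5, 2, 6.5

Sorted (descending): 90, 90, 90, 79, 79, 56, 56
The 3 values of 90 occupy positions 1–3 → average rank 2.
The 2 values of 79 occupy positions 4–5 → average rank (4+5)/2 = 4.5.
The 2 values of 56 occupy positions 6–7 → average rank (6+7)/2 = 6.5.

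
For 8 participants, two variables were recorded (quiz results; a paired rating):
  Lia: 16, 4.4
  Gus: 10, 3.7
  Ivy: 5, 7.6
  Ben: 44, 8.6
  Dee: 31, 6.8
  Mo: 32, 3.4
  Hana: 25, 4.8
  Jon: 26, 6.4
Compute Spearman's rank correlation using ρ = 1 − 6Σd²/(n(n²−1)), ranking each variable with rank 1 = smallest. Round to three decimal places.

Ranks of variable 1: 3, 2, 1, 8, 6, 7, 4, 5
Ranks of variable 2: 3, 2, 7, 8, 6, 1, 4, 5
d = r₁ − r₂: 0, 0, -6, 0, 0, 6, 0, 0
d²: 0, 0, 36, 0, 0, 36, 0, 0; Σd² = 72
ρ = 1 − 6·72/(8·63) = 1 − 432/504 = 0.143

0.143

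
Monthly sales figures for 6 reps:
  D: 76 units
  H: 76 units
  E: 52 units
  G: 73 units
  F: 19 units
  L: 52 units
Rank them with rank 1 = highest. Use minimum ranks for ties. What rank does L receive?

4

Sorted (descending): 76, 76, 73, 52, 52, 19
The 2 values of 76 occupy positions 1–2 → each gets rank 1.
The 2 values of 52 occupy positions 4–5 → each gets rank 4.
L has value 52 units → rank 4.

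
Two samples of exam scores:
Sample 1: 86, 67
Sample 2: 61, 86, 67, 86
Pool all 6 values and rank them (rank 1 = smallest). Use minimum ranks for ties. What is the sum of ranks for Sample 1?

Sorted (ascending): 61, 67, 67, 86, 86, 86
The 2 values of 67 occupy positions 2–3 → each gets rank 2.
The 3 values of 86 occupy positions 4–6 → each gets rank 4.
Sample 1 values → pooled ranks: 86→4, 67→2
Rank sum = 4 + 2 = 6

6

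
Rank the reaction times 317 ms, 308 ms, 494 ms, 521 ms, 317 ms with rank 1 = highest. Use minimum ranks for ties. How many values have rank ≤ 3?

4

Sorted (descending): 521, 494, 317, 317, 308
The 2 values of 317 occupy positions 3–4 → each gets rank 3.
Ranks ≤ 3: {1, 2, 3, 3} → 4 values.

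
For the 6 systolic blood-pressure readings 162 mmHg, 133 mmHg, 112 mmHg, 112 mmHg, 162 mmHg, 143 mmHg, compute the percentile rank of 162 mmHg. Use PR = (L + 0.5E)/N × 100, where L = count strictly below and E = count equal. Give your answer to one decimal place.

N = 6.
Strictly below 162: 4. Equal to 162: 2.
PR = (4 + 0.5·2)/6 × 100 = 83.3

83.3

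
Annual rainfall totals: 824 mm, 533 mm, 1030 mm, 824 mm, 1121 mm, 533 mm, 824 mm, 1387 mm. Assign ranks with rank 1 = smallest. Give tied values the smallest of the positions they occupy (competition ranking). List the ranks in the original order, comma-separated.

3, 1, 6, 3, 7, 1, 3, 8

Sorted (ascending): 533, 533, 824, 824, 824, 1030, 1121, 1387
The 2 values of 533 occupy positions 1–2 → each gets rank 1.
The 3 values of 824 occupy positions 3–5 → each gets rank 3.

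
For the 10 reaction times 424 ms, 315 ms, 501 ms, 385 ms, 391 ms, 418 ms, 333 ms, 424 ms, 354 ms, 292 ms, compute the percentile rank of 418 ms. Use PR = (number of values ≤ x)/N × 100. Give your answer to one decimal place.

N = 10.
Strictly below 418: 6. Equal to 418: 1.
PR = 7/10 × 100 = 70.0

70.0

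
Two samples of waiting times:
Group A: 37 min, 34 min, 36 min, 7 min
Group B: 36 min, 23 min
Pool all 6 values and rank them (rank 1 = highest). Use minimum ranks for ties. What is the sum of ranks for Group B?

Sorted (descending): 37, 36, 36, 34, 23, 7
The 2 values of 36 occupy positions 2–3 → each gets rank 2.
Group B values → pooled ranks: 36→2, 23→5
Rank sum = 2 + 5 = 7

7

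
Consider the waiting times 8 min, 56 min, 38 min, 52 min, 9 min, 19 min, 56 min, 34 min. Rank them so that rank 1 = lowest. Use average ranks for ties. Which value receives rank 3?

Sorted (ascending): 8, 9, 19, 34, 38, 52, 56, 56
The 2 values of 56 occupy positions 7–8 → average rank (7+8)/2 = 7.5.
Rank 3 → value 19.

19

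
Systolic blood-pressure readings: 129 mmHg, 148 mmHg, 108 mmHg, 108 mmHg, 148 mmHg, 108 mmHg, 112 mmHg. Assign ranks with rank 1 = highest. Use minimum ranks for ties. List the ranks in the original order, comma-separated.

Sorted (descending): 148, 148, 129, 112, 108, 108, 108
The 2 values of 148 occupy positions 1–2 → each gets rank 1.
The 3 values of 108 occupy positions 5–7 → each gets rank 5.

3, 1, 5, 5, 1, 5, 4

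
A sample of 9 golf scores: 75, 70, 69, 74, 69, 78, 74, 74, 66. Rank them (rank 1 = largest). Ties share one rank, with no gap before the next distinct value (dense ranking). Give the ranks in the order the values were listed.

2, 4, 5, 3, 5, 1, 3, 3, 6

Sorted (descending): 78, 75, 74, 74, 74, 70, 69, 69, 66
The 3 values of 74 share dense rank 3.
The 2 values of 69 share dense rank 5.
Remaining distinct values take the next consecutive integers.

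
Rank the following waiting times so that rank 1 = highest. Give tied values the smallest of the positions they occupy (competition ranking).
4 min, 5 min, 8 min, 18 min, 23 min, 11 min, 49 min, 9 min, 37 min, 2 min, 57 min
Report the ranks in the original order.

Sorted (descending): 57, 49, 37, 23, 18, 11, 9, 8, 5, 4, 2
No ties — each value takes its position as its rank.

10, 9, 8, 5, 4, 6, 2, 7, 3, 11, 1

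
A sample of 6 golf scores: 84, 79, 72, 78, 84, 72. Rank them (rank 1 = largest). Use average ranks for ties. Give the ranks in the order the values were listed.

Sorted (descending): 84, 84, 79, 78, 72, 72
The 2 values of 84 occupy positions 1–2 → average rank (1+2)/2 = 1.5.
The 2 values of 72 occupy positions 5–6 → average rank (5+6)/2 = 5.5.

1.5, 3, 5.5, 4, 1.5, 5.5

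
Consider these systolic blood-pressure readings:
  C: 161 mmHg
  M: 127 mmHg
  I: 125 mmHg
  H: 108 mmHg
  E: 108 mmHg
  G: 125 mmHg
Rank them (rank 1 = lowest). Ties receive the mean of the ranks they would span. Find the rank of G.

Sorted (ascending): 108, 108, 125, 125, 127, 161
The 2 values of 108 occupy positions 1–2 → average rank (1+2)/2 = 1.5.
The 2 values of 125 occupy positions 3–4 → average rank (3+4)/2 = 3.5.
G has value 125 mmHg → rank 3.5.

3.5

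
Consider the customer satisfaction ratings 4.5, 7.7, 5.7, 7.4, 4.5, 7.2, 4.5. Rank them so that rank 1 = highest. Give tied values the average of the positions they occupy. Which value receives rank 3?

7.2

Sorted (descending): 7.7, 7.4, 7.2, 5.7, 4.5, 4.5, 4.5
The 3 values of 4.5 occupy positions 5–7 → average rank 6.
Rank 3 → value 7.2.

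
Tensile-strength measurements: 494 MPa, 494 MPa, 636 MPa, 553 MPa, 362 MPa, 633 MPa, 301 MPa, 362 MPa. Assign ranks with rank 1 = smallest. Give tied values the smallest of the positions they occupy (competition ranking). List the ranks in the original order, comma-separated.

4, 4, 8, 6, 2, 7, 1, 2

Sorted (ascending): 301, 362, 362, 494, 494, 553, 633, 636
The 2 values of 362 occupy positions 2–3 → each gets rank 2.
The 2 values of 494 occupy positions 4–5 → each gets rank 4.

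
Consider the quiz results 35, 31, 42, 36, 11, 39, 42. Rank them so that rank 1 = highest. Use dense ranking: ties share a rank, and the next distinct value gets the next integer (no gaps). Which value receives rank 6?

11

Sorted (descending): 42, 42, 39, 36, 35, 31, 11
The 2 values of 42 share dense rank 1.
Remaining distinct values take the next consecutive integers.
Rank 6 → value 11.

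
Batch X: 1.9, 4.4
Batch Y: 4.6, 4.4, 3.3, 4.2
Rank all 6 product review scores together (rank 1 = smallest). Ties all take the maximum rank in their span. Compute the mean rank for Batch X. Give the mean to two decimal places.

3.00

Sorted (ascending): 1.9, 3.3, 4.2, 4.4, 4.4, 4.6
The 2 values of 4.4 occupy positions 4–5 → each gets rank 5.
Batch X values → pooled ranks: 1.9→1, 4.4→5
Mean rank = (1 + 5) / 2 = 3.00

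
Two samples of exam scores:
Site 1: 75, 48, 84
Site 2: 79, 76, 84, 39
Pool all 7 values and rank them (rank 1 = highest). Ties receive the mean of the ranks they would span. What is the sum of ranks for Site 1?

12.5

Sorted (descending): 84, 84, 79, 76, 75, 48, 39
The 2 values of 84 occupy positions 1–2 → average rank (1+2)/2 = 1.5.
Site 1 values → pooled ranks: 75→5, 48→6, 84→1.5
Rank sum = 5 + 6 + 1.5 = 12.5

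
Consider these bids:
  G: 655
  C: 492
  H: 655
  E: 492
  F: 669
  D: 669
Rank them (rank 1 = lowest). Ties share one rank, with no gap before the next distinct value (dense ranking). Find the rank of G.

2

Sorted (ascending): 492, 492, 655, 655, 669, 669
The 2 values of 492 share dense rank 1.
The 2 values of 655 share dense rank 2.
The 2 values of 669 share dense rank 3.
G has value 655 → rank 2.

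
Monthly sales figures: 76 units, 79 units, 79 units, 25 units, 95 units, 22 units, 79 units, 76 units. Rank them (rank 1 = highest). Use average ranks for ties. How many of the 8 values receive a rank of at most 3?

Sorted (descending): 95, 79, 79, 79, 76, 76, 25, 22
The 3 values of 79 occupy positions 2–4 → average rank 3.
The 2 values of 76 occupy positions 5–6 → average rank (5+6)/2 = 5.5.
Ranks ≤ 3: {1, 3, 3, 3} → 4 values.

4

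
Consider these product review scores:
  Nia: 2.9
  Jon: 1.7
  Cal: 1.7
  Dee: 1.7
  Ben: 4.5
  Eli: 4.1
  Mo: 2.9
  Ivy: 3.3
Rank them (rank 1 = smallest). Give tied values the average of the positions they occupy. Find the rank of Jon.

Sorted (ascending): 1.7, 1.7, 1.7, 2.9, 2.9, 3.3, 4.1, 4.5
The 3 values of 1.7 occupy positions 1–3 → average rank 2.
The 2 values of 2.9 occupy positions 4–5 → average rank (4+5)/2 = 4.5.
Jon has value 1.7 → rank 2.

2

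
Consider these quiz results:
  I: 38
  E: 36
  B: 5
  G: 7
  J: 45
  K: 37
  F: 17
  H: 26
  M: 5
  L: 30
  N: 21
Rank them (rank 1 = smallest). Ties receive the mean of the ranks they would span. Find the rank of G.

3

Sorted (ascending): 5, 5, 7, 17, 21, 26, 30, 36, 37, 38, 45
The 2 values of 5 occupy positions 1–2 → average rank (1+2)/2 = 1.5.
G has value 7 → rank 3.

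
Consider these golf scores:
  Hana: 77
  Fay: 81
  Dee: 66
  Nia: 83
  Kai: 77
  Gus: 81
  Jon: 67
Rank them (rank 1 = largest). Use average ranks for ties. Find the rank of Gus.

Sorted (descending): 83, 81, 81, 77, 77, 67, 66
The 2 values of 81 occupy positions 2–3 → average rank (2+3)/2 = 2.5.
The 2 values of 77 occupy positions 4–5 → average rank (4+5)/2 = 4.5.
Gus has value 81 → rank 2.5.

2.5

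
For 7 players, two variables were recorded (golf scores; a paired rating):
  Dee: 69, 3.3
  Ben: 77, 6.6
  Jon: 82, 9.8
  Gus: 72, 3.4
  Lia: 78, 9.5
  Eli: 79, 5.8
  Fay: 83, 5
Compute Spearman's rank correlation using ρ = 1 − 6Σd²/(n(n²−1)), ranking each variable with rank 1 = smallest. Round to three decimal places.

Ranks of variable 1: 1, 3, 6, 2, 4, 5, 7
Ranks of variable 2: 1, 5, 7, 2, 6, 4, 3
d = r₁ − r₂: 0, -2, -1, 0, -2, 1, 4
d²: 0, 4, 1, 0, 4, 1, 16; Σd² = 26
ρ = 1 − 6·26/(7·48) = 1 − 156/336 = 0.536

0.536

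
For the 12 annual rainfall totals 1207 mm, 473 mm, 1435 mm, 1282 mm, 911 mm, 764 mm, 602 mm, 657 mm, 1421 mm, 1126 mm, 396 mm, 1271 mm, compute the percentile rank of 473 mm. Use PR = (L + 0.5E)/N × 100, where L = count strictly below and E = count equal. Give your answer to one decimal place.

12.5

N = 12.
Strictly below 473: 1. Equal to 473: 1.
PR = (1 + 0.5·1)/12 × 100 = 12.5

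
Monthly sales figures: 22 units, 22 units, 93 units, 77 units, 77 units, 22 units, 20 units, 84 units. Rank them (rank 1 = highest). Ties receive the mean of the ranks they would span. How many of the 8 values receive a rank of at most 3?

Sorted (descending): 93, 84, 77, 77, 22, 22, 22, 20
The 2 values of 77 occupy positions 3–4 → average rank (3+4)/2 = 3.5.
The 3 values of 22 occupy positions 5–7 → average rank 6.
Ranks ≤ 3: {1, 2} → 2 values.

2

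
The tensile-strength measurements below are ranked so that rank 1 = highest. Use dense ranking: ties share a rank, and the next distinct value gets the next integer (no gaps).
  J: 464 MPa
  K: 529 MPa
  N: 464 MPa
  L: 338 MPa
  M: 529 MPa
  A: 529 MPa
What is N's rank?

Sorted (descending): 529, 529, 529, 464, 464, 338
The 3 values of 529 share dense rank 1.
The 2 values of 464 share dense rank 2.
Remaining distinct values take the next consecutive integers.
N has value 464 MPa → rank 2.

2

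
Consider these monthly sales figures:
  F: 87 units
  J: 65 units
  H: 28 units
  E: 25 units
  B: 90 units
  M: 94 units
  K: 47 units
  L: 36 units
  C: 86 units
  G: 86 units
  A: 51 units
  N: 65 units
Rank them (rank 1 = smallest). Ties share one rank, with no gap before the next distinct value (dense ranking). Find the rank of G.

Sorted (ascending): 25, 28, 36, 47, 51, 65, 65, 86, 86, 87, 90, 94
The 2 values of 65 share dense rank 6.
The 2 values of 86 share dense rank 7.
Remaining distinct values take the next consecutive integers.
G has value 86 units → rank 7.

7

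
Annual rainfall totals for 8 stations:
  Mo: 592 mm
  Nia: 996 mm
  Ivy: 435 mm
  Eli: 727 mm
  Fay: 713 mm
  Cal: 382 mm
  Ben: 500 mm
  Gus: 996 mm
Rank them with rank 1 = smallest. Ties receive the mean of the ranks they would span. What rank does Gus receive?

Sorted (ascending): 382, 435, 500, 592, 713, 727, 996, 996
The 2 values of 996 occupy positions 7–8 → average rank (7+8)/2 = 7.5.
Gus has value 996 mm → rank 7.5.

7.5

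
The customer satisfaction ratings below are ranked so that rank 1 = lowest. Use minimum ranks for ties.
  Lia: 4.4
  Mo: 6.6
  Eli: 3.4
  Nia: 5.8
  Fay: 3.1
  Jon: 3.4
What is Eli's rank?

2

Sorted (ascending): 3.1, 3.4, 3.4, 4.4, 5.8, 6.6
The 2 values of 3.4 occupy positions 2–3 → each gets rank 2.
Eli has value 3.4 → rank 2.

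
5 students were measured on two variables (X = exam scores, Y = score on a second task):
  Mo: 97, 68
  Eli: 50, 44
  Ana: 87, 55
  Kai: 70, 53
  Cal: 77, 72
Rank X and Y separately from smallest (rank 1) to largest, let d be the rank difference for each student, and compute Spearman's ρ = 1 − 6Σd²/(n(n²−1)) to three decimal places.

0.700

Ranks of variable 1: 5, 1, 4, 2, 3
Ranks of variable 2: 4, 1, 3, 2, 5
d = r₁ − r₂: 1, 0, 1, 0, -2
d²: 1, 0, 1, 0, 4; Σd² = 6
ρ = 1 − 6·6/(5·24) = 1 − 36/120 = 0.700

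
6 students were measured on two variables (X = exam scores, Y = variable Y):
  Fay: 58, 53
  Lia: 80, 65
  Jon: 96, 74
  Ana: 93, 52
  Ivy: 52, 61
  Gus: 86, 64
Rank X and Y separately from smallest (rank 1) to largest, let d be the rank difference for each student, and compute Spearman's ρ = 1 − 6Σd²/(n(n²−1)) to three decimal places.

0.314

Ranks of variable 1: 2, 3, 6, 5, 1, 4
Ranks of variable 2: 2, 5, 6, 1, 3, 4
d = r₁ − r₂: 0, -2, 0, 4, -2, 0
d²: 0, 4, 0, 16, 4, 0; Σd² = 24
ρ = 1 − 6·24/(6·35) = 1 − 144/210 = 0.314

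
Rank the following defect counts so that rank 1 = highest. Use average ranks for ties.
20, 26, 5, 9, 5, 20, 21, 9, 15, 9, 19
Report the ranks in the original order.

Sorted (descending): 26, 21, 20, 20, 19, 15, 9, 9, 9, 5, 5
The 2 values of 20 occupy positions 3–4 → average rank (3+4)/2 = 3.5.
The 3 values of 9 occupy positions 7–9 → average rank 8.
The 2 values of 5 occupy positions 10–11 → average rank (10+11)/2 = 10.5.

3.5, 1, 10.5, 8, 10.5, 3.5, 2, 8, 6, 8, 5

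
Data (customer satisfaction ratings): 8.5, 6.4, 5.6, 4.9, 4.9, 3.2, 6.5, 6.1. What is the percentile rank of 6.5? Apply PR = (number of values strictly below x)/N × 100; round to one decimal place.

N = 8.
Strictly below 6.5: 6. Equal to 6.5: 1.
PR = 6/8 × 100 = 75.0

75.0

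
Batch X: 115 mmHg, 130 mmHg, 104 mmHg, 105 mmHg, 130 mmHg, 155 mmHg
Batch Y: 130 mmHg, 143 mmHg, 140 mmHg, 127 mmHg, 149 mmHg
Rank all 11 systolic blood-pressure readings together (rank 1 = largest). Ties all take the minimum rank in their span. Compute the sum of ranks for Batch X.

41

Sorted (descending): 155, 149, 143, 140, 130, 130, 130, 127, 115, 105, 104
The 3 values of 130 occupy positions 5–7 → each gets rank 5.
Batch X values → pooled ranks: 115→9, 130→5, 104→11, 105→10, 130→5, 155→1
Rank sum = 9 + 5 + 11 + 10 + 5 + 1 = 41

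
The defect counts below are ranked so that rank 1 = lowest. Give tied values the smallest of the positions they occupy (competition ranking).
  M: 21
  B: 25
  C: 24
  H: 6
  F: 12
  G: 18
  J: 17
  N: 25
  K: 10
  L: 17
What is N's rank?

9

Sorted (ascending): 6, 10, 12, 17, 17, 18, 21, 24, 25, 25
The 2 values of 17 occupy positions 4–5 → each gets rank 4.
The 2 values of 25 occupy positions 9–10 → each gets rank 9.
N has value 25 → rank 9.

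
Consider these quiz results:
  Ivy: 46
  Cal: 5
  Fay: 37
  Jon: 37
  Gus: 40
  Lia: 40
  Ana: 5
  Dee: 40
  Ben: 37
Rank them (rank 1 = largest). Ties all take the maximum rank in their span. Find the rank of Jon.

7

Sorted (descending): 46, 40, 40, 40, 37, 37, 37, 5, 5
The 3 values of 40 occupy positions 2–4 → each gets rank 4.
The 3 values of 37 occupy positions 5–7 → each gets rank 7.
The 2 values of 5 occupy positions 8–9 → each gets rank 9.
Jon has value 37 → rank 7.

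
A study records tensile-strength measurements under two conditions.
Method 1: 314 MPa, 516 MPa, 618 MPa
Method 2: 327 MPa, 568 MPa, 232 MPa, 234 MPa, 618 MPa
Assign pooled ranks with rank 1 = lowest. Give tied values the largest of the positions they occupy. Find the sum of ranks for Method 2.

Sorted (ascending): 232, 234, 314, 327, 516, 568, 618, 618
The 2 values of 618 occupy positions 7–8 → each gets rank 8.
Method 2 values → pooled ranks: 327→4, 568→6, 232→1, 234→2, 618→8
Rank sum = 4 + 6 + 1 + 2 + 8 = 21

21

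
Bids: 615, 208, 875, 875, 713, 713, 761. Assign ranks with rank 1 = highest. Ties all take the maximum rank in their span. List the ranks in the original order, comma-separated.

Sorted (descending): 875, 875, 761, 713, 713, 615, 208
The 2 values of 875 occupy positions 1–2 → each gets rank 2.
The 2 values of 713 occupy positions 4–5 → each gets rank 5.

6, 7, 2, 2, 5, 5, 3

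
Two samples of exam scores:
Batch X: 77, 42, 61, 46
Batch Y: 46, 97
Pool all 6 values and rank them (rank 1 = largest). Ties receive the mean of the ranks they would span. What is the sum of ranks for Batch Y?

Sorted (descending): 97, 77, 61, 46, 46, 42
The 2 values of 46 occupy positions 4–5 → average rank (4+5)/2 = 4.5.
Batch Y values → pooled ranks: 46→4.5, 97→1
Rank sum = 4.5 + 1 = 5.5

5.5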